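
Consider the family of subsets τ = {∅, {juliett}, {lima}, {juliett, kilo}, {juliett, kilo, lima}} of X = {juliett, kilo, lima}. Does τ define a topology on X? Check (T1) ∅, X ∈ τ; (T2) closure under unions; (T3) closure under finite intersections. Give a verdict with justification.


τ is NOT a topology on X.

Axiom (T1): ∅ ∈ τ? Yes; X ∈ τ? Yes.
Axiom (T2/T3): check pairwise unions and intersections of members of τ.
Counterexample for (T2): {juliett} ∪ {lima} = {juliett, lima} ∉ τ. Therefore τ is NOT a topology.


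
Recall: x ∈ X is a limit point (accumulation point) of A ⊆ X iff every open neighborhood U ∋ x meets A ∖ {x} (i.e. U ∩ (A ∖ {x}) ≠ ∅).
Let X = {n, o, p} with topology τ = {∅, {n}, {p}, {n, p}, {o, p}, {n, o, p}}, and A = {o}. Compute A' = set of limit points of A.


A' = ∅

For each x ∈ X, list the open sets U ∈ τ with x ∈ U, then check whether U ∩ (A ∖ {x}) ≠ ∅ for every such U.
  x = n: open {n} ∋ x has {n} ∩ (A ∖ {n}) = ∅, so x is NOT a limit point.
  x = o: open {o, p} ∋ x has {o, p} ∩ (A ∖ {o}) = ∅, so x is NOT a limit point.
  x = p: open {p} ∋ x has {p} ∩ (A ∖ {p}) = ∅, so x is NOT a limit point.
Collecting: A' = ∅.


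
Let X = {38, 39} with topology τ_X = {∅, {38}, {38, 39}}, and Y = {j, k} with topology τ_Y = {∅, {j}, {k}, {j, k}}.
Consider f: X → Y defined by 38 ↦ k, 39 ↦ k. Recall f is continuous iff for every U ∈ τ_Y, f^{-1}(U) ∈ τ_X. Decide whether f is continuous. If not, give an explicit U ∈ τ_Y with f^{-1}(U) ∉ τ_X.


f IS continuous.

Compute f^{-1}(U) for each U ∈ τ_Y:
  U = ∅: f^{-1}(U) = ∅ ∈ τ_X ✓.
  U = {j}: f^{-1}(U) = ∅ ∈ τ_X ✓.
  U = {k}: f^{-1}(U) = {38, 39} ∈ τ_X ✓.
  U = {j, k}: f^{-1}(U) = {38, 39} ∈ τ_X ✓.
Every preimage lies in τ_X, so f IS continuous.


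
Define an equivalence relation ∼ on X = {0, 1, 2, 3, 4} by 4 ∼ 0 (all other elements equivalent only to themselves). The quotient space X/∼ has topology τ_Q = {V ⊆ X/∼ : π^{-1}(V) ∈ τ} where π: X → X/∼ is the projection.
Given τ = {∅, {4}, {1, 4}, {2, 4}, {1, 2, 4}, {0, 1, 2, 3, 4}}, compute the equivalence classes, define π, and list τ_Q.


X/∼ = {[0=4], [1], [2], [3]}; |τ_Q| = 2.

Equivalence classes: [0=4], [1], [2], [3].
Quotient map π: X → X/∼ sends 0 ↦ [0=4], 1 ↦ [1], 2 ↦ [2], 3 ↦ [3], 4 ↦ [0=4].
For each subset V ⊆ X/∼, compute π^{-1}(V) ⊆ X and check whether π^{-1}(V) ∈ τ. V is open in τ_Q iff π^{-1}(V) ∈ τ.
  V = {}: π^{-1}(V) = ∅ ∈ τ ✓.
  V = {[0=4]}: π^{-1}(V) = {0, 4} ∉ τ ✗.
  V = {[1]}: π^{-1}(V) = {1} ∉ τ ✗.
  V = {[0=4], [1]}: π^{-1}(V) = {0, 1, 4} ∉ τ ✗.
  V = {[2]}: π^{-1}(V) = {2} ∉ τ ✗.
  V = {[0=4], [2]}: π^{-1}(V) = {0, 2, 4} ∉ τ ✗.
  V = {[1], [2]}: π^{-1}(V) = {1, 2} ∉ τ ✗.
  V = {[0=4], [1], [2]}: π^{-1}(V) = {0, 1, 2, 4} ∉ τ ✗.
  V = {[3]}: π^{-1}(V) = {3} ∉ τ ✗.
  V = {[0=4], [3]}: π^{-1}(V) = {0, 3, 4} ∉ τ ✗.
  V = {[1], [3]}: π^{-1}(V) = {1, 3} ∉ τ ✗.
  V = {[0=4], [1], [3]}: π^{-1}(V) = {0, 1, 3, 4} ∉ τ ✗.
  V = {[2], [3]}: π^{-1}(V) = {2, 3} ∉ τ ✗.
  V = {[0=4], [2], [3]}: π^{-1}(V) = {0, 2, 3, 4} ∉ τ ✗.
  V = {[1], [2], [3]}: π^{-1}(V) = {1, 2, 3} ∉ τ ✗.
  V = {[0=4], [1], [2], [3]}: π^{-1}(V) = {0, 1, 2, 3, 4} ∈ τ ✓.
Open sets in the quotient: τ_Q = {{}, {[0=4], [1], [2], [3]}} (2 elements).


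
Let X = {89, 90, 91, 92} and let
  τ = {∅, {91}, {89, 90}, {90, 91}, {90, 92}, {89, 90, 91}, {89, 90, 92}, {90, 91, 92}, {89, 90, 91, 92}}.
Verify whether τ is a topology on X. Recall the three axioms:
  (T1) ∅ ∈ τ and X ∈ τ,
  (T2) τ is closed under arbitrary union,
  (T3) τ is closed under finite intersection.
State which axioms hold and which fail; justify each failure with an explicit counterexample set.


τ is NOT a topology on X.

Axiom (T1): ∅ ∈ τ? Yes; X ∈ τ? Yes.
Axiom (T2/T3): check pairwise unions and intersections of members of τ.
Counterexample for (T3): {89, 90} ∩ {90, 91} = {90} ∉ τ. Therefore τ is NOT a topology.


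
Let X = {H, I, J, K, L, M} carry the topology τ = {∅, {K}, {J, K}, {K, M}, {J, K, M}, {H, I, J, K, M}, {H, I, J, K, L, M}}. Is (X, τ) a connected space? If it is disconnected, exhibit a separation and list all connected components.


(X, τ) is connected.

Find clopen sets (U ∈ τ with X ∖ U ∈ τ):
  U = ∅, X ∖ U = {H, I, J, K, L, M} — both open, so U is clopen.
  U = {H, I, J, K, L, M}, X ∖ U = ∅ — both open, so U is clopen.
Only trivial clopens (∅ and X) exist, so (X, τ) is connected.
Compute connected components by grouping points that agree on all clopens:
  component: {H, I, J, K, L, M}


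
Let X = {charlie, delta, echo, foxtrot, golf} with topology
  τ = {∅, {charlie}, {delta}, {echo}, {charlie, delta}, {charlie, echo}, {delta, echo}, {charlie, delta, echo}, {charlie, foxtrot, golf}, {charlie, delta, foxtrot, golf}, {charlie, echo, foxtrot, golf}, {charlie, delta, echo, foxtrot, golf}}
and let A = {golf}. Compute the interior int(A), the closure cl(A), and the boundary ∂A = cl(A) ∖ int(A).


int(A) = ∅, cl(A) = {foxtrot, golf}, ∂A = {foxtrot, golf}.

Closed sets in (X, τ) are complements of opens:
  closed(X, τ) = {∅, {delta}, {echo}, {delta, echo}, {foxtrot, golf}, {charlie, foxtrot, golf}, {delta, foxtrot, golf}, {echo, foxtrot, golf}, {charlie, delta, foxtrot, golf}, {charlie, echo, foxtrot, golf}, {delta, echo, foxtrot, golf}, {charlie, delta, echo, foxtrot, golf}}.
int(A) = ⋃ {U ∈ τ : U ⊆ A}. Opens contained in A: ∅.
Taking the union of these: int(A) = ∅.
cl(A) = ⋂ {C closed : A ⊆ C}. Closed sets containing A: {foxtrot, golf}, {charlie, foxtrot, golf}, {delta, foxtrot, golf}, {echo, foxtrot, golf}, {charlie, delta, foxtrot, golf}, {charlie, echo, foxtrot, golf}, {delta, echo, foxtrot, golf}, {charlie, delta, echo, foxtrot, golf}.
Intersecting these: cl(A) = {foxtrot, golf}.
∂A = cl(A) ∖ int(A) = {foxtrot, golf} ∖ ∅ = {foxtrot, golf}.


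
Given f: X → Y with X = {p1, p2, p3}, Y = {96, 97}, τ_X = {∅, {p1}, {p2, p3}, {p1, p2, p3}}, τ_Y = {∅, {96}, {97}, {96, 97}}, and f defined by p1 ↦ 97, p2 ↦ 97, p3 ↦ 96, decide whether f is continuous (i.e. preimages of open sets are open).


f is NOT continuous.

Compute f^{-1}(U) for each U ∈ τ_Y:
  U = ∅: f^{-1}(U) = ∅ ∈ τ_X ✓.
  U = {96}: f^{-1}(U) = {p3} ∉ τ_X ✗.
  U = {97}: f^{-1}(U) = {p1, p2} ∉ τ_X ✗.
  U = {96, 97}: f^{-1}(U) = {p1, p2, p3} ∈ τ_X ✓.
Found U = {96} with f^{-1}(U) = {p3} not in τ_X. Therefore f is NOT continuous.


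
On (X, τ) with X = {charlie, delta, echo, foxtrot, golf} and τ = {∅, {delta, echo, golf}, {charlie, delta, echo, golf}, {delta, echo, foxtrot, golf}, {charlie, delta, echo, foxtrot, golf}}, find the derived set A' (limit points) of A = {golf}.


A' = {charlie, delta, echo, foxtrot}

For each x ∈ X, list the open sets U ∈ τ with x ∈ U, then check whether U ∩ (A ∖ {x}) ≠ ∅ for every such U.
  x = charlie: opens ∋ x are {charlie, delta, echo, golf}, {charlie, delta, echo, foxtrot, golf}; each meets A ∖ {charlie}, so x IS a limit point.
  x = delta: opens ∋ x are {delta, echo, golf}, {charlie, delta, echo, golf}, {delta, echo, foxtrot, golf}, {charlie, delta, echo, foxtrot, golf}; each meets A ∖ {delta}, so x IS a limit point.
  x = echo: opens ∋ x are {delta, echo, golf}, {charlie, delta, echo, golf}, {delta, echo, foxtrot, golf}, {charlie, delta, echo, foxtrot, golf}; each meets A ∖ {echo}, so x IS a limit point.
  x = foxtrot: opens ∋ x are {delta, echo, foxtrot, golf}, {charlie, delta, echo, foxtrot, golf}; each meets A ∖ {foxtrot}, so x IS a limit point.
  x = golf: open {delta, echo, golf} ∋ x has {delta, echo, golf} ∩ (A ∖ {golf}) = ∅, so x is NOT a limit point.
Collecting: A' = {charlie, delta, echo, foxtrot}.


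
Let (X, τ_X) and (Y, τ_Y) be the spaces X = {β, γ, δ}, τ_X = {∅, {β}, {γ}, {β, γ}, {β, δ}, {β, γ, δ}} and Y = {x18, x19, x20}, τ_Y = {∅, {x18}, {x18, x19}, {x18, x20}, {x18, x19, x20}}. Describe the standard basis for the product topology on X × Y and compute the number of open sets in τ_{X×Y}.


Basis B = {∅ × ∅, {β} × {x18}, {γ} × {x18}, {β} × {x18, x19}, {β} × {x18, x20}, {β, γ} × {x18}, {β, δ} × {x18}, {γ} × {x18, x19}, {γ} × {x18, x20}, {β} × {x18, x19, x20}, {β, γ, δ} × {x18}, {γ} × {x18, x19, x20}, {β, γ} × {x18, x19}, {β, δ} × {x18, x19}, {β, γ} × {x18, x20}, {β, δ} × {x18, x20}, {β, γ} × {x18, x19, x20}, {β, δ} × {x18, x19, x20}, {β, γ, δ} × {x18, x19}, {β, γ, δ} × {x18, x20}, {β, γ, δ} × {x18, x19, x20}}; |τ_{X×Y}| = 70.

Enumerate products U × V with U ∈ τ_X, V ∈ τ_Y (deduplicated):
  ∅ × ∅ = {} (∅)
  {β} × {x18} = {(β,x18)}
  {γ} × {x18} = {(γ,x18)}
  {β} × {x18, x19} = {(β,x18), (β,x19)}
  {β} × {x18, x20} = {(β,x18), (β,x20)}
  {β, γ} × {x18} = {(β,x18), (γ,x18)}
  {β, δ} × {x18} = {(β,x18), (δ,x18)}
  {γ} × {x18, x19} = {(γ,x18), (γ,x19)}
  {γ} × {x18, x20} = {(γ,x18), (γ,x20)}
  {β} × {x18, x19, x20} = {(β,x18), (β,x19), (β,x20)}
  {β, γ, δ} × {x18} = {(β,x18), (γ,x18), (δ,x18)}
  {γ} × {x18, x19, x20} = {(γ,x18), (γ,x19), (γ,x20)}
  {β, γ} × {x18, x19} = {(β,x18), (β,x19), (γ,x18), (γ,x19)}
  {β, δ} × {x18, x19} = {(β,x18), (β,x19), (δ,x18), (δ,x19)}
  {β, γ} × {x18, x20} = {(β,x18), (β,x20), (γ,x18), (γ,x20)}
  {β, δ} × {x18, x20} = {(β,x18), (β,x20), (δ,x18), (δ,x20)}
  {β, γ} × {x18, x19, x20} = {(β,x18), (β,x19), (β,x20), (γ,x18), (γ,x19), (γ,x20)}
  {β, δ} × {x18, x19, x20} = {(β,x18), (β,x19), (β,x20), (δ,x18), (δ,x19), (δ,x20)}
  {β, γ, δ} × {x18, x19} = {(β,x18), (β,x19), (γ,x18), (γ,x19), (δ,x18), (δ,x19)}
  {β, γ, δ} × {x18, x20} = {(β,x18), (β,x20), (γ,x18), (γ,x20), (δ,x18), (δ,x20)}
  {β, γ, δ} × {x18, x19, x20} = {(β,x18), (β,x19), (β,x20), (γ,x18), (γ,x19), (γ,x20), (δ,x18), (δ,x19), (δ,x20)}
These 21 distinct sets form the basis B.
Close under arbitrary unions to get τ_{X×Y}; counting gives |τ_{X×Y}| = 70.


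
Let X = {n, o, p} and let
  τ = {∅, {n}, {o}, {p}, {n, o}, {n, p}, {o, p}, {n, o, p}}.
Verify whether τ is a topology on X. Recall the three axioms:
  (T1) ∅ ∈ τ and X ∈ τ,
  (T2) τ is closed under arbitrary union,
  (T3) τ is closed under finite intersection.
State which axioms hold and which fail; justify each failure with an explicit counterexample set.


τ IS a topology on X.

Axiom (T1): ∅ ∈ τ? Yes; X ∈ τ? Yes.
Axiom (T2/T3): check pairwise unions and intersections of members of τ.
All pairwise intersections and unions checked — each lies in τ. Therefore τ satisfies (T1), (T2), (T3): it IS a topology on X.


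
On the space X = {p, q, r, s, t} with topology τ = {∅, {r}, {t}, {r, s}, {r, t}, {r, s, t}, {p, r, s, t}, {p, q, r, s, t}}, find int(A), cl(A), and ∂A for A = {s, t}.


int(A) = {t}, cl(A) = {p, q, s, t}, ∂A = {p, q, s}.

Closed sets in (X, τ) are complements of opens:
  closed(X, τ) = {∅, {q}, {p, q}, {p, q, s}, {p, q, t}, {p, q, r, s}, {p, q, s, t}, {p, q, r, s, t}}.
int(A) = ⋃ {U ∈ τ : U ⊆ A}. Opens contained in A: ∅, {t}.
Taking the union of these: int(A) = {t}.
cl(A) = ⋂ {C closed : A ⊆ C}. Closed sets containing A: {p, q, s, t}, {p, q, r, s, t}.
Intersecting these: cl(A) = {p, q, s, t}.
∂A = cl(A) ∖ int(A) = {p, q, s, t} ∖ {t} = {p, q, s}.


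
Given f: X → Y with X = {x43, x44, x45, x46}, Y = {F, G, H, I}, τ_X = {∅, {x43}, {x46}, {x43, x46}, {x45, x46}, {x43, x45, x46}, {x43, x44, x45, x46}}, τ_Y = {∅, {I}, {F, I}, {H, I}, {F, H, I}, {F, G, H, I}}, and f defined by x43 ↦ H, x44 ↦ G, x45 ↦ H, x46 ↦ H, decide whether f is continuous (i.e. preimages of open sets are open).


f IS continuous.

Compute f^{-1}(U) for each U ∈ τ_Y:
  U = ∅: f^{-1}(U) = ∅ ∈ τ_X ✓.
  U = {I}: f^{-1}(U) = ∅ ∈ τ_X ✓.
  U = {F, I}: f^{-1}(U) = ∅ ∈ τ_X ✓.
  U = {H, I}: f^{-1}(U) = {x43, x45, x46} ∈ τ_X ✓.
  U = {F, H, I}: f^{-1}(U) = {x43, x45, x46} ∈ τ_X ✓.
  U = {F, G, H, I}: f^{-1}(U) = {x43, x44, x45, x46} ∈ τ_X ✓.
Every preimage lies in τ_X, so f IS continuous.


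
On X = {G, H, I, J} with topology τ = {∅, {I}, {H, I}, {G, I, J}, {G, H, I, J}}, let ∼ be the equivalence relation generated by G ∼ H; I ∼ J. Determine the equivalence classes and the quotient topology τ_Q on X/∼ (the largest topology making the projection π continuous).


X/∼ = {[G=H], [I=J]}; |τ_Q| = 2.

Equivalence classes: [G=H], [I=J].
Quotient map π: X → X/∼ sends G ↦ [G=H], H ↦ [G=H], I ↦ [I=J], J ↦ [I=J].
For each subset V ⊆ X/∼, compute π^{-1}(V) ⊆ X and check whether π^{-1}(V) ∈ τ. V is open in τ_Q iff π^{-1}(V) ∈ τ.
  V = {}: π^{-1}(V) = ∅ ∈ τ ✓.
  V = {[G=H]}: π^{-1}(V) = {G, H} ∉ τ ✗.
  V = {[I=J]}: π^{-1}(V) = {I, J} ∉ τ ✗.
  V = {[G=H], [I=J]}: π^{-1}(V) = {G, H, I, J} ∈ τ ✓.
Open sets in the quotient: τ_Q = {{}, {[G=H], [I=J]}} (2 elements).


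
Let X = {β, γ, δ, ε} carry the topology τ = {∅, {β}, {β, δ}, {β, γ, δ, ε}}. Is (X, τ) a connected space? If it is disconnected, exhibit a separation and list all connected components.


(X, τ) is connected.

Find clopen sets (U ∈ τ with X ∖ U ∈ τ):
  U = ∅, X ∖ U = {β, γ, δ, ε} — both open, so U is clopen.
  U = {β, γ, δ, ε}, X ∖ U = ∅ — both open, so U is clopen.
Only trivial clopens (∅ and X) exist, so (X, τ) is connected.
Compute connected components by grouping points that agree on all clopens:
  component: {β, γ, δ, ε}


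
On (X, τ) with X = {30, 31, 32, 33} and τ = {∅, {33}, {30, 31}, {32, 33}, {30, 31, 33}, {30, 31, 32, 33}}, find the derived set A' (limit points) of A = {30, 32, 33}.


A' = {31, 32}

For each x ∈ X, list the open sets U ∈ τ with x ∈ U, then check whether U ∩ (A ∖ {x}) ≠ ∅ for every such U.
  x = 30: open {30, 31} ∋ x has {30, 31} ∩ (A ∖ {30}) = ∅, so x is NOT a limit point.
  x = 31: opens ∋ x are {30, 31}, {30, 31, 33}, {30, 31, 32, 33}; each meets A ∖ {31}, so x IS a limit point.
  x = 32: opens ∋ x are {32, 33}, {30, 31, 32, 33}; each meets A ∖ {32}, so x IS a limit point.
  x = 33: open {33} ∋ x has {33} ∩ (A ∖ {33}) = ∅, so x is NOT a limit point.
Collecting: A' = {31, 32}.


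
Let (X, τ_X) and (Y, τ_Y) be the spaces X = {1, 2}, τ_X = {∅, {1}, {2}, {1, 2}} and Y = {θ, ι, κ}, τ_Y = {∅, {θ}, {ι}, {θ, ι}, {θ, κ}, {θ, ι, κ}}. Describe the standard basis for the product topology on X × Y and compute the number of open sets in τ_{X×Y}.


Basis B = {∅ × ∅, {1} × {θ}, {1} × {ι}, {2} × {θ}, {2} × {ι}, {1} × {θ, ι}, {1} × {θ, κ}, {1, 2} × {θ}, {1, 2} × {ι}, {2} × {θ, ι}, {2} × {θ, κ}, {1} × {θ, ι, κ}, {2} × {θ, ι, κ}, {1, 2} × {θ, ι}, {1, 2} × {θ, κ}, {1, 2} × {θ, ι, κ}}; |τ_{X×Y}| = 36.

Enumerate products U × V with U ∈ τ_X, V ∈ τ_Y (deduplicated):
  ∅ × ∅ = {} (∅)
  {1} × {θ} = {(1,θ)}
  {1} × {ι} = {(1,ι)}
  {2} × {θ} = {(2,θ)}
  {2} × {ι} = {(2,ι)}
  {1} × {θ, ι} = {(1,θ), (1,ι)}
  {1} × {θ, κ} = {(1,θ), (1,κ)}
  {1, 2} × {θ} = {(1,θ), (2,θ)}
  {1, 2} × {ι} = {(1,ι), (2,ι)}
  {2} × {θ, ι} = {(2,θ), (2,ι)}
  {2} × {θ, κ} = {(2,θ), (2,κ)}
  {1} × {θ, ι, κ} = {(1,θ), (1,ι), (1,κ)}
  {2} × {θ, ι, κ} = {(2,θ), (2,ι), (2,κ)}
  {1, 2} × {θ, ι} = {(1,θ), (1,ι), (2,θ), (2,ι)}
  {1, 2} × {θ, κ} = {(1,θ), (1,κ), (2,θ), (2,κ)}
  {1, 2} × {θ, ι, κ} = {(1,θ), (1,ι), (1,κ), (2,θ), (2,ι), (2,κ)}
These 16 distinct sets form the basis B.
Close under arbitrary unions to get τ_{X×Y}; counting gives |τ_{X×Y}| = 36.


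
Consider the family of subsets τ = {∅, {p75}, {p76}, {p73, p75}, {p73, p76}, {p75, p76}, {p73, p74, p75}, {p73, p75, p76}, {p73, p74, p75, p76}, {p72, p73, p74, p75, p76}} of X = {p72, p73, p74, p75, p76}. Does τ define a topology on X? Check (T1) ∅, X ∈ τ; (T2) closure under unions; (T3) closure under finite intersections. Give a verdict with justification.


τ is NOT a topology on X.

Axiom (T1): ∅ ∈ τ? Yes; X ∈ τ? Yes.
Axiom (T2/T3): check pairwise unions and intersections of members of τ.
Counterexample for (T3): {p73, p75} ∩ {p73, p76} = {p73} ∉ τ. Therefore τ is NOT a topology.


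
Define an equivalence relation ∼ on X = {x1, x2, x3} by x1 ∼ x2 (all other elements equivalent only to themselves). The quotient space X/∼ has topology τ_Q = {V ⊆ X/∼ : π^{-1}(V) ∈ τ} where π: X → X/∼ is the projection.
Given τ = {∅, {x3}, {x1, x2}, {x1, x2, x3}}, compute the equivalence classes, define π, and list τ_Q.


X/∼ = {[x1=x2], [x3]}; |τ_Q| = 4.

Equivalence classes: [x1=x2], [x3].
Quotient map π: X → X/∼ sends x1 ↦ [x1=x2], x2 ↦ [x1=x2], x3 ↦ [x3].
For each subset V ⊆ X/∼, compute π^{-1}(V) ⊆ X and check whether π^{-1}(V) ∈ τ. V is open in τ_Q iff π^{-1}(V) ∈ τ.
  V = {}: π^{-1}(V) = ∅ ∈ τ ✓.
  V = {[x1=x2]}: π^{-1}(V) = {x1, x2} ∈ τ ✓.
  V = {[x3]}: π^{-1}(V) = {x3} ∈ τ ✓.
  V = {[x1=x2], [x3]}: π^{-1}(V) = {x1, x2, x3} ∈ τ ✓.
Open sets in the quotient: τ_Q = {{}, {[x1=x2]}, {[x3]}, {[x1=x2], [x3]}} (4 elements).


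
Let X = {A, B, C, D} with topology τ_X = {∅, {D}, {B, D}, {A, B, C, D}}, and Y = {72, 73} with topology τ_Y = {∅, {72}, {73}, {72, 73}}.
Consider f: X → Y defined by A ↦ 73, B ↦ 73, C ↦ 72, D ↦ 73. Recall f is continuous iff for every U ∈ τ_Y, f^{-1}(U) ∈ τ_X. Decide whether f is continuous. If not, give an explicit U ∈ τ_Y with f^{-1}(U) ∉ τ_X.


f is NOT continuous.

Compute f^{-1}(U) for each U ∈ τ_Y:
  U = ∅: f^{-1}(U) = ∅ ∈ τ_X ✓.
  U = {72}: f^{-1}(U) = {C} ∉ τ_X ✗.
  U = {73}: f^{-1}(U) = {A, B, D} ∉ τ_X ✗.
  U = {72, 73}: f^{-1}(U) = {A, B, C, D} ∈ τ_X ✓.
Found U = {72} with f^{-1}(U) = {C} not in τ_X. Therefore f is NOT continuous.


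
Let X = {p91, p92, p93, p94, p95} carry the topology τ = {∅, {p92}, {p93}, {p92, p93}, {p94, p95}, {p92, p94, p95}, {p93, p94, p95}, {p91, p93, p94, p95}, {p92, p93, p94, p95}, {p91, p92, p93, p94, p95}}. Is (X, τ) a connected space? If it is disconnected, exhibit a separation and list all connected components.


(X, τ) is disconnected; components = [{p92}, {p91, p93, p94, p95}].

Find clopen sets (U ∈ τ with X ∖ U ∈ τ):
  U = ∅, X ∖ U = {p91, p92, p93, p94, p95} — both open, so U is clopen.
  U = {p92}, X ∖ U = {p91, p93, p94, p95} — both open, so U is clopen.
  U = {p91, p93, p94, p95}, X ∖ U = {p92} — both open, so U is clopen.
  U = {p91, p92, p93, p94, p95}, X ∖ U = ∅ — both open, so U is clopen.
Nontrivial clopen(s) exist: e.g. {p91, p93, p94, p95}. So (X, τ) is disconnected.
Compute connected components by grouping points that agree on all clopens:
  component: {p92}
  component: {p91, p93, p94, p95}


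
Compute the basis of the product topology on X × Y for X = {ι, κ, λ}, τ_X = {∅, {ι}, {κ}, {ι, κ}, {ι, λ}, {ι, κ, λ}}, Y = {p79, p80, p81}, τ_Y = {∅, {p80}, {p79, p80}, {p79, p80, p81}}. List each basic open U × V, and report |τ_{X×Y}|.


Basis B = {∅ × ∅, {ι} × {p80}, {κ} × {p80}, {ι} × {p79, p80}, {ι, κ} × {p80}, {ι, λ} × {p80}, {κ} × {p79, p80}, {ι} × {p79, p80, p81}, {ι, κ, λ} × {p80}, {κ} × {p79, p80, p81}, {ι, κ} × {p79, p80}, {ι, λ} × {p79, p80}, {ι, κ} × {p79, p80, p81}, {ι, λ} × {p79, p80, p81}, {ι, κ, λ} × {p79, p80}, {ι, κ, λ} × {p79, p80, p81}}; |τ_{X×Y}| = 40.

Enumerate products U × V with U ∈ τ_X, V ∈ τ_Y (deduplicated):
  ∅ × ∅ = {} (∅)
  {ι} × {p80} = {(ι,p80)}
  {κ} × {p80} = {(κ,p80)}
  {ι} × {p79, p80} = {(ι,p79), (ι,p80)}
  {ι, κ} × {p80} = {(ι,p80), (κ,p80)}
  {ι, λ} × {p80} = {(ι,p80), (λ,p80)}
  {κ} × {p79, p80} = {(κ,p79), (κ,p80)}
  {ι} × {p79, p80, p81} = {(ι,p79), (ι,p80), (ι,p81)}
  {ι, κ, λ} × {p80} = {(ι,p80), (κ,p80), (λ,p80)}
  {κ} × {p79, p80, p81} = {(κ,p79), (κ,p80), (κ,p81)}
  {ι, κ} × {p79, p80} = {(ι,p79), (ι,p80), (κ,p79), (κ,p80)}
  {ι, λ} × {p79, p80} = {(ι,p79), (ι,p80), (λ,p79), (λ,p80)}
  {ι, κ} × {p79, p80, p81} = {(ι,p79), (ι,p80), (ι,p81), (κ,p79), (κ,p80), (κ,p81)}
  {ι, λ} × {p79, p80, p81} = {(ι,p79), (ι,p80), (ι,p81), (λ,p79), (λ,p80), (λ,p81)}
  {ι, κ, λ} × {p79, p80} = {(ι,p79), (ι,p80), (κ,p79), (κ,p80), (λ,p79), (λ,p80)}
  {ι, κ, λ} × {p79, p80, p81} = {(ι,p79), (ι,p80), (ι,p81), (κ,p79), (κ,p80), (κ,p81), (λ,p79), (λ,p80), (λ,p81)}
These 16 distinct sets form the basis B.
Close under arbitrary unions to get τ_{X×Y}; counting gives |τ_{X×Y}| = 40.


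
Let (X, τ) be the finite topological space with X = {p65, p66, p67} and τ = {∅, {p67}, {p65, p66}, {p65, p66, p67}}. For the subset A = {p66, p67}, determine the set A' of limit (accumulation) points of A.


A' = {p65}

For each x ∈ X, list the open sets U ∈ τ with x ∈ U, then check whether U ∩ (A ∖ {x}) ≠ ∅ for every such U.
  x = p65: opens ∋ x are {p65, p66}, {p65, p66, p67}; each meets A ∖ {p65}, so x IS a limit point.
  x = p66: open {p65, p66} ∋ x has {p65, p66} ∩ (A ∖ {p66}) = ∅, so x is NOT a limit point.
  x = p67: open {p67} ∋ x has {p67} ∩ (A ∖ {p67}) = ∅, so x is NOT a limit point.
Collecting: A' = {p65}.


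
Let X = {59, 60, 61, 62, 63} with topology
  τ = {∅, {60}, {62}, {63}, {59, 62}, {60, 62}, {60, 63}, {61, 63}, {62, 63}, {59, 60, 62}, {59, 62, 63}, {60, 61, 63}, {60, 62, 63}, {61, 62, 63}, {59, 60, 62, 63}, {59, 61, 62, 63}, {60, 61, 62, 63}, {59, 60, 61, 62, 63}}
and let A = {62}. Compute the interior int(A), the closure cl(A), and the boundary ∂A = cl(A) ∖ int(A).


int(A) = {62}, cl(A) = {59, 62}, ∂A = {59}.

Closed sets in (X, τ) are complements of opens:
  closed(X, τ) = {∅, {59}, {60}, {61}, {59, 60}, {59, 61}, {59, 62}, {60, 61}, {61, 63}, {59, 60, 61}, {59, 60, 62}, {59, 61, 62}, {59, 61, 63}, {60, 61, 63}, {59, 60, 61, 62}, {59, 60, 61, 63}, {59, 61, 62, 63}, {59, 60, 61, 62, 63}}.
int(A) = ⋃ {U ∈ τ : U ⊆ A}. Opens contained in A: ∅, {62}.
Taking the union of these: int(A) = {62}.
cl(A) = ⋂ {C closed : A ⊆ C}. Closed sets containing A: {59, 62}, {59, 60, 62}, {59, 61, 62}, {59, 60, 61, 62}, {59, 61, 62, 63}, {59, 60, 61, 62, 63}.
Intersecting these: cl(A) = {59, 62}.
∂A = cl(A) ∖ int(A) = {59, 62} ∖ {62} = {59}.


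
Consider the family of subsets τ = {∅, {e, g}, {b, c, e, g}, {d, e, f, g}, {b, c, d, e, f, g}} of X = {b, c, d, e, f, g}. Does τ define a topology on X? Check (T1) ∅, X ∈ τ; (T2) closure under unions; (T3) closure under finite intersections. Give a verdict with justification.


τ IS a topology on X.

Axiom (T1): ∅ ∈ τ? Yes; X ∈ τ? Yes.
Axiom (T2/T3): check pairwise unions and intersections of members of τ.
All pairwise intersections and unions checked — each lies in τ. Therefore τ satisfies (T1), (T2), (T3): it IS a topology on X.


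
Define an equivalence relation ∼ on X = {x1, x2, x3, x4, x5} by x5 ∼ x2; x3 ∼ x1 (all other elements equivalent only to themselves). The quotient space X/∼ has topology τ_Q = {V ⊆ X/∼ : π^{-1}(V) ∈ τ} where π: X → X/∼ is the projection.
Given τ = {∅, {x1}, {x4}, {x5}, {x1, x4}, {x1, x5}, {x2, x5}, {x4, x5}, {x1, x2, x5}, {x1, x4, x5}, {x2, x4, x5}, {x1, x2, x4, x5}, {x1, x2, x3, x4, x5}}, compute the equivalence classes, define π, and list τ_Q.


X/∼ = {[x1=x3], [x2=x5], [x4]}; |τ_Q| = 5.

Equivalence classes: [x1=x3], [x2=x5], [x4].
Quotient map π: X → X/∼ sends x1 ↦ [x1=x3], x2 ↦ [x2=x5], x3 ↦ [x1=x3], x4 ↦ [x4], x5 ↦ [x2=x5].
For each subset V ⊆ X/∼, compute π^{-1}(V) ⊆ X and check whether π^{-1}(V) ∈ τ. V is open in τ_Q iff π^{-1}(V) ∈ τ.
  V = {}: π^{-1}(V) = ∅ ∈ τ ✓.
  V = {[x1=x3]}: π^{-1}(V) = {x1, x3} ∉ τ ✗.
  V = {[x2=x5]}: π^{-1}(V) = {x2, x5} ∈ τ ✓.
  V = {[x1=x3], [x2=x5]}: π^{-1}(V) = {x1, x2, x3, x5} ∉ τ ✗.
  V = {[x4]}: π^{-1}(V) = {x4} ∈ τ ✓.
  V = {[x1=x3], [x4]}: π^{-1}(V) = {x1, x3, x4} ∉ τ ✗.
  V = {[x2=x5], [x4]}: π^{-1}(V) = {x2, x4, x5} ∈ τ ✓.
  V = {[x1=x3], [x2=x5], [x4]}: π^{-1}(V) = {x1, x2, x3, x4, x5} ∈ τ ✓.
Open sets in the quotient: τ_Q = {{}, {[x2=x5]}, {[x4]}, {[x2=x5], [x4]}, {[x1=x3], [x2=x5], [x4]}} (5 elements).


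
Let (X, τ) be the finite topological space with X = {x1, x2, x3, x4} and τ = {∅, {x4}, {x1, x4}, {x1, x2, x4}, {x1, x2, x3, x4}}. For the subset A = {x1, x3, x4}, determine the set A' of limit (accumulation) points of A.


A' = {x1, x2, x3}

For each x ∈ X, list the open sets U ∈ τ with x ∈ U, then check whether U ∩ (A ∖ {x}) ≠ ∅ for every such U.
  x = x1: opens ∋ x are {x1, x4}, {x1, x2, x4}, {x1, x2, x3, x4}; each meets A ∖ {x1}, so x IS a limit point.
  x = x2: opens ∋ x are {x1, x2, x4}, {x1, x2, x3, x4}; each meets A ∖ {x2}, so x IS a limit point.
  x = x3: opens ∋ x are {x1, x2, x3, x4}; each meets A ∖ {x3}, so x IS a limit point.
  x = x4: open {x4} ∋ x has {x4} ∩ (A ∖ {x4}) = ∅, so x is NOT a limit point.
Collecting: A' = {x1, x2, x3}.


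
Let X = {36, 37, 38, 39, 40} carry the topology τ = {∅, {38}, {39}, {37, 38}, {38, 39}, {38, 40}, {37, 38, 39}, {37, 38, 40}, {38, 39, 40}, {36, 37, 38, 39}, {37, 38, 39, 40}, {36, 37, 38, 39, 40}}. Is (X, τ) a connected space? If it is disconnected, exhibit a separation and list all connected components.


(X, τ) is connected.

Find clopen sets (U ∈ τ with X ∖ U ∈ τ):
  U = ∅, X ∖ U = {36, 37, 38, 39, 40} — both open, so U is clopen.
  U = {36, 37, 38, 39, 40}, X ∖ U = ∅ — both open, so U is clopen.
Only trivial clopens (∅ and X) exist, so (X, τ) is connected.
Compute connected components by grouping points that agree on all clopens:
  component: {36, 37, 38, 39, 40}


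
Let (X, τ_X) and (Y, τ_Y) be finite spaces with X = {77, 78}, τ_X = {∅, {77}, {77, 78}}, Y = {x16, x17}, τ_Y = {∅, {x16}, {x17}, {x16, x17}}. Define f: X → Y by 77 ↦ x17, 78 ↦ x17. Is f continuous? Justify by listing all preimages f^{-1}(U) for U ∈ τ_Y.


f IS continuous.

Compute f^{-1}(U) for each U ∈ τ_Y:
  U = ∅: f^{-1}(U) = ∅ ∈ τ_X ✓.
  U = {x16}: f^{-1}(U) = ∅ ∈ τ_X ✓.
  U = {x17}: f^{-1}(U) = {77, 78} ∈ τ_X ✓.
  U = {x16, x17}: f^{-1}(U) = {77, 78} ∈ τ_X ✓.
Every preimage lies in τ_X, so f IS continuous.


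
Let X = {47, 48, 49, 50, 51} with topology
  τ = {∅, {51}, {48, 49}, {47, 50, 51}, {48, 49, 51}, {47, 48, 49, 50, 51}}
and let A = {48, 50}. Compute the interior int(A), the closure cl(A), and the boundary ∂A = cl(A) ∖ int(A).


int(A) = ∅, cl(A) = {47, 48, 49, 50}, ∂A = {47, 48, 49, 50}.

Closed sets in (X, τ) are complements of opens:
  closed(X, τ) = {∅, {47, 50}, {48, 49}, {47, 50, 51}, {47, 48, 49, 50}, {47, 48, 49, 50, 51}}.
int(A) = ⋃ {U ∈ τ : U ⊆ A}. Opens contained in A: ∅.
Taking the union of these: int(A) = ∅.
cl(A) = ⋂ {C closed : A ⊆ C}. Closed sets containing A: {47, 48, 49, 50}, {47, 48, 49, 50, 51}.
Intersecting these: cl(A) = {47, 48, 49, 50}.
∂A = cl(A) ∖ int(A) = {47, 48, 49, 50} ∖ ∅ = {47, 48, 49, 50}.


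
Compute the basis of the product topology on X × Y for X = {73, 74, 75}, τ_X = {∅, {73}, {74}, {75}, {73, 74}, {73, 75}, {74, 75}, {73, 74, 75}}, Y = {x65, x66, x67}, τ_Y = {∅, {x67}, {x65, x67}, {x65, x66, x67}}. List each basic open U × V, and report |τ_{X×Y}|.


Basis B = {∅ × ∅, {73} × {x67}, {74} × {x67}, {75} × {x67}, {73} × {x65, x67}, {73, 74} × {x67}, {73, 75} × {x67}, {74} × {x65, x67}, {74, 75} × {x67}, {75} × {x65, x67}, {73} × {x65, x66, x67}, {73, 74, 75} × {x67}, {74} × {x65, x66, x67}, {75} × {x65, x66, x67}, {73, 74} × {x65, x67}, {73, 75} × {x65, x67}, {74, 75} × {x65, x67}, {73, 74} × {x65, x66, x67}, {73, 75} × {x65, x66, x67}, {73, 74, 75} × {x65, x67}, {74, 75} × {x65, x66, x67}, {73, 74, 75} × {x65, x66, x67}}; |τ_{X×Y}| = 64.

Enumerate products U × V with U ∈ τ_X, V ∈ τ_Y (deduplicated):
  ∅ × ∅ = {} (∅)
  {73} × {x67} = {(73,x67)}
  {74} × {x67} = {(74,x67)}
  {75} × {x67} = {(75,x67)}
  {73} × {x65, x67} = {(73,x65), (73,x67)}
  {73, 74} × {x67} = {(73,x67), (74,x67)}
  {73, 75} × {x67} = {(73,x67), (75,x67)}
  {74} × {x65, x67} = {(74,x65), (74,x67)}
  {74, 75} × {x67} = {(74,x67), (75,x67)}
  {75} × {x65, x67} = {(75,x65), (75,x67)}
  {73} × {x65, x66, x67} = {(73,x65), (73,x66), (73,x67)}
  {73, 74, 75} × {x67} = {(73,x67), (74,x67), (75,x67)}
  {74} × {x65, x66, x67} = {(74,x65), (74,x66), (74,x67)}
  {75} × {x65, x66, x67} = {(75,x65), (75,x66), (75,x67)}
  {73, 74} × {x65, x67} = {(73,x65), (73,x67), (74,x65), (74,x67)}
  {73, 75} × {x65, x67} = {(73,x65), (73,x67), (75,x65), (75,x67)}
  {74, 75} × {x65, x67} = {(74,x65), (74,x67), (75,x65), (75,x67)}
  {73, 74} × {x65, x66, x67} = {(73,x65), (73,x66), (73,x67), (74,x65), (74,x66), (74,x67)}
  {73, 75} × {x65, x66, x67} = {(73,x65), (73,x66), (73,x67), (75,x65), (75,x66), (75,x67)}
  {73, 74, 75} × {x65, x67} = {(73,x65), (73,x67), (74,x65), (74,x67), (75,x65), (75,x67)}
  {74, 75} × {x65, x66, x67} = {(74,x65), (74,x66), (74,x67), (75,x65), (75,x66), (75,x67)}
  {73, 74, 75} × {x65, x66, x67} = {(73,x65), (73,x66), (73,x67), (74,x65), (74,x66), (74,x67), (75,x65), (75,x66), (75,x67)}
These 22 distinct sets form the basis B.
Close under arbitrary unions to get τ_{X×Y}; counting gives |τ_{X×Y}| = 64.


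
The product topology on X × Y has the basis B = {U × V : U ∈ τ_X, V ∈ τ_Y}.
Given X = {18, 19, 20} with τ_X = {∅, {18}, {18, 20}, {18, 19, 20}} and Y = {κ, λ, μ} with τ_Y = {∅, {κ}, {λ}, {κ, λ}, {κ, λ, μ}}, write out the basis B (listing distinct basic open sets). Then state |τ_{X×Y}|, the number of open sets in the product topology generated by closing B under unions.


Basis B = {∅ × ∅, {18} × {κ}, {18} × {λ}, {18} × {κ, λ}, {18, 20} × {κ}, {18, 20} × {λ}, {18} × {κ, λ, μ}, {18, 19, 20} × {κ}, {18, 19, 20} × {λ}, {18, 20} × {κ, λ}, {18, 20} × {κ, λ, μ}, {18, 19, 20} × {κ, λ}, {18, 19, 20} × {κ, λ, μ}}; |τ_{X×Y}| = 30.

Enumerate products U × V with U ∈ τ_X, V ∈ τ_Y (deduplicated):
  ∅ × ∅ = {} (∅)
  {18} × {κ} = {(18,κ)}
  {18} × {λ} = {(18,λ)}
  {18} × {κ, λ} = {(18,κ), (18,λ)}
  {18, 20} × {κ} = {(18,κ), (20,κ)}
  {18, 20} × {λ} = {(18,λ), (20,λ)}
  {18} × {κ, λ, μ} = {(18,κ), (18,λ), (18,μ)}
  {18, 19, 20} × {κ} = {(18,κ), (19,κ), (20,κ)}
  {18, 19, 20} × {λ} = {(18,λ), (19,λ), (20,λ)}
  {18, 20} × {κ, λ} = {(18,κ), (18,λ), (20,κ), (20,λ)}
  {18, 20} × {κ, λ, μ} = {(18,κ), (18,λ), (18,μ), (20,κ), (20,λ), (20,μ)}
  {18, 19, 20} × {κ, λ} = {(18,κ), (18,λ), (19,κ), (19,λ), (20,κ), (20,λ)}
  {18, 19, 20} × {κ, λ, μ} = {(18,κ), (18,λ), (18,μ), (19,κ), (19,λ), (19,μ), (20,κ), (20,λ), (20,μ)}
These 13 distinct sets form the basis B.
Close under arbitrary unions to get τ_{X×Y}; counting gives |τ_{X×Y}| = 30.


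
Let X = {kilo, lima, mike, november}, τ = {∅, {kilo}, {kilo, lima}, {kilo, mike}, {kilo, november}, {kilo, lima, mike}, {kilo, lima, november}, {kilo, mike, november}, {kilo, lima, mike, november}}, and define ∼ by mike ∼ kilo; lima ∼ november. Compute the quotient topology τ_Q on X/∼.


X/∼ = {[kilo=mike], [lima=november]}; |τ_Q| = 3.

Equivalence classes: [kilo=mike], [lima=november].
Quotient map π: X → X/∼ sends kilo ↦ [kilo=mike], lima ↦ [lima=november], mike ↦ [kilo=mike], november ↦ [lima=november].
For each subset V ⊆ X/∼, compute π^{-1}(V) ⊆ X and check whether π^{-1}(V) ∈ τ. V is open in τ_Q iff π^{-1}(V) ∈ τ.
  V = {}: π^{-1}(V) = ∅ ∈ τ ✓.
  V = {[kilo=mike]}: π^{-1}(V) = {kilo, mike} ∈ τ ✓.
  V = {[lima=november]}: π^{-1}(V) = {lima, november} ∉ τ ✗.
  V = {[kilo=mike], [lima=november]}: π^{-1}(V) = {kilo, lima, mike, november} ∈ τ ✓.
Open sets in the quotient: τ_Q = {{}, {[kilo=mike]}, {[kilo=mike], [lima=november]}} (3 elements).


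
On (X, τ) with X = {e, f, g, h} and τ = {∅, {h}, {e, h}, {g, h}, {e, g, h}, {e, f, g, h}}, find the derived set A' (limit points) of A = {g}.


A' = {f}

For each x ∈ X, list the open sets U ∈ τ with x ∈ U, then check whether U ∩ (A ∖ {x}) ≠ ∅ for every such U.
  x = e: open {e, h} ∋ x has {e, h} ∩ (A ∖ {e}) = ∅, so x is NOT a limit point.
  x = f: opens ∋ x are {e, f, g, h}; each meets A ∖ {f}, so x IS a limit point.
  x = g: open {g, h} ∋ x has {g, h} ∩ (A ∖ {g}) = ∅, so x is NOT a limit point.
  x = h: open {h} ∋ x has {h} ∩ (A ∖ {h}) = ∅, so x is NOT a limit point.
Collecting: A' = {f}.


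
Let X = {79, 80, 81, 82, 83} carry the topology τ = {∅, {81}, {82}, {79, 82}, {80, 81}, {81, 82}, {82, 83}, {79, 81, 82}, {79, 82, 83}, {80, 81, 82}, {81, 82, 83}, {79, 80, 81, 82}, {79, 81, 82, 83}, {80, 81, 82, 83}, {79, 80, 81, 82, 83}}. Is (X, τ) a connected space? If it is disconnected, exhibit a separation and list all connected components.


(X, τ) is disconnected; components = [{80, 81}, {79, 82, 83}].

Find clopen sets (U ∈ τ with X ∖ U ∈ τ):
  U = ∅, X ∖ U = {79, 80, 81, 82, 83} — both open, so U is clopen.
  U = {80, 81}, X ∖ U = {79, 82, 83} — both open, so U is clopen.
  U = {79, 82, 83}, X ∖ U = {80, 81} — both open, so U is clopen.
  U = {79, 80, 81, 82, 83}, X ∖ U = ∅ — both open, so U is clopen.
Nontrivial clopen(s) exist: e.g. {79, 82, 83}. So (X, τ) is disconnected.
Compute connected components by grouping points that agree on all clopens:
  component: {80, 81}
  component: {79, 82, 83}


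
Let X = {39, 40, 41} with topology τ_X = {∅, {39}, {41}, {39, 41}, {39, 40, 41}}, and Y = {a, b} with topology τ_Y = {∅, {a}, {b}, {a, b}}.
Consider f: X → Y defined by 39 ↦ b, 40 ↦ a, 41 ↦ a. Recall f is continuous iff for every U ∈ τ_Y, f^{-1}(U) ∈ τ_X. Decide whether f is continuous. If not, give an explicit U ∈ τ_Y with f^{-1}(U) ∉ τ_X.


f is NOT continuous.

Compute f^{-1}(U) for each U ∈ τ_Y:
  U = ∅: f^{-1}(U) = ∅ ∈ τ_X ✓.
  U = {a}: f^{-1}(U) = {40, 41} ∉ τ_X ✗.
  U = {b}: f^{-1}(U) = {39} ∈ τ_X ✓.
  U = {a, b}: f^{-1}(U) = {39, 40, 41} ∈ τ_X ✓.
Found U = {a} with f^{-1}(U) = {40, 41} not in τ_X. Therefore f is NOT continuous.


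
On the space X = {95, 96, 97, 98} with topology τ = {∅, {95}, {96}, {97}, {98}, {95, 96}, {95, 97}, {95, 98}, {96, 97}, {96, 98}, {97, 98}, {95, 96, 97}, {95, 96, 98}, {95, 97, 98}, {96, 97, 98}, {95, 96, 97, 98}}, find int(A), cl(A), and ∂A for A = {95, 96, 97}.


int(A) = {95, 96, 97}, cl(A) = {95, 96, 97}, ∂A = ∅.

Closed sets in (X, τ) are complements of opens:
  closed(X, τ) = {∅, {95}, {96}, {97}, {98}, {95, 96}, {95, 97}, {95, 98}, {96, 97}, {96, 98}, {97, 98}, {95, 96, 97}, {95, 96, 98}, {95, 97, 98}, {96, 97, 98}, {95, 96, 97, 98}}.
int(A) = ⋃ {U ∈ τ : U ⊆ A}. Opens contained in A: ∅, {95}, {96}, {97}, {95, 96}, {95, 97}, {96, 97}, {95, 96, 97}.
Taking the union of these: int(A) = {95, 96, 97}.
cl(A) = ⋂ {C closed : A ⊆ C}. Closed sets containing A: {95, 96, 97}, {95, 96, 97, 98}.
Intersecting these: cl(A) = {95, 96, 97}.
∂A = cl(A) ∖ int(A) = {95, 96, 97} ∖ {95, 96, 97} = ∅.


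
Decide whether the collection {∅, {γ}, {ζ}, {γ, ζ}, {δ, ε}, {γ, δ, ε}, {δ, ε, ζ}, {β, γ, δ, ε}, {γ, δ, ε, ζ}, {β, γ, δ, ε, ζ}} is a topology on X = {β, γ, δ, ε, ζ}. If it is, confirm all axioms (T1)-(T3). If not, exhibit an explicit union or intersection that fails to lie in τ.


τ IS a topology on X.

Axiom (T1): ∅ ∈ τ? Yes; X ∈ τ? Yes.
Axiom (T2/T3): check pairwise unions and intersections of members of τ.
All pairwise intersections and unions checked — each lies in τ. Therefore τ satisfies (T1), (T2), (T3): it IS a topology on X.


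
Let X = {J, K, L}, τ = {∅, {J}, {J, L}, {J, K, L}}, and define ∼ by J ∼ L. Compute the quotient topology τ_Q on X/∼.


X/∼ = {[J=L], [K]}; |τ_Q| = 3.

Equivalence classes: [J=L], [K].
Quotient map π: X → X/∼ sends J ↦ [J=L], K ↦ [K], L ↦ [J=L].
For each subset V ⊆ X/∼, compute π^{-1}(V) ⊆ X and check whether π^{-1}(V) ∈ τ. V is open in τ_Q iff π^{-1}(V) ∈ τ.
  V = {}: π^{-1}(V) = ∅ ∈ τ ✓.
  V = {[J=L]}: π^{-1}(V) = {J, L} ∈ τ ✓.
  V = {[K]}: π^{-1}(V) = {K} ∉ τ ✗.
  V = {[J=L], [K]}: π^{-1}(V) = {J, K, L} ∈ τ ✓.
Open sets in the quotient: τ_Q = {{}, {[J=L]}, {[J=L], [K]}} (3 elements).


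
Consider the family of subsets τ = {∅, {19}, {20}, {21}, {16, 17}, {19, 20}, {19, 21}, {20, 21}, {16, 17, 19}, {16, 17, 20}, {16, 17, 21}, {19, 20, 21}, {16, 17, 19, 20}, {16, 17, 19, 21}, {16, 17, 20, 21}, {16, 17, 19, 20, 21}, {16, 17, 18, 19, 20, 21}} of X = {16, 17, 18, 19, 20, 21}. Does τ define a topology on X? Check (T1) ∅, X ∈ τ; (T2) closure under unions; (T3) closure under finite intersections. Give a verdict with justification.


τ IS a topology on X.

Axiom (T1): ∅ ∈ τ? Yes; X ∈ τ? Yes.
Axiom (T2/T3): check pairwise unions and intersections of members of τ.
All pairwise intersections and unions checked — each lies in τ. Therefore τ satisfies (T1), (T2), (T3): it IS a topology on X.


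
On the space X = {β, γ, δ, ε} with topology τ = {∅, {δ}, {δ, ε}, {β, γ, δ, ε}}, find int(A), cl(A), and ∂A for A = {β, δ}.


int(A) = {δ}, cl(A) = {β, γ, δ, ε}, ∂A = {β, γ, ε}.

Closed sets in (X, τ) are complements of opens:
  closed(X, τ) = {∅, {β, γ}, {β, γ, ε}, {β, γ, δ, ε}}.
int(A) = ⋃ {U ∈ τ : U ⊆ A}. Opens contained in A: ∅, {δ}.
Taking the union of these: int(A) = {δ}.
cl(A) = ⋂ {C closed : A ⊆ C}. Closed sets containing A: {β, γ, δ, ε}.
Intersecting these: cl(A) = {β, γ, δ, ε}.
∂A = cl(A) ∖ int(A) = {β, γ, δ, ε} ∖ {δ} = {β, γ, ε}.


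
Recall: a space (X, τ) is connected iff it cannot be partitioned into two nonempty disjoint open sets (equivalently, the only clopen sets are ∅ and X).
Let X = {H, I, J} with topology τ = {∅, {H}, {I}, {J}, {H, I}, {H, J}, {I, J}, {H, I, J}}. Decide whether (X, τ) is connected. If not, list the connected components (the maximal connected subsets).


(X, τ) is disconnected; components = [{H}, {I}, {J}].

Find clopen sets (U ∈ τ with X ∖ U ∈ τ):
  U = ∅, X ∖ U = {H, I, J} — both open, so U is clopen.
  U = {H}, X ∖ U = {I, J} — both open, so U is clopen.
  U = {I}, X ∖ U = {H, J} — both open, so U is clopen.
  U = {J}, X ∖ U = {H, I} — both open, so U is clopen.
  U = {H, I}, X ∖ U = {J} — both open, so U is clopen.
  U = {H, J}, X ∖ U = {I} — both open, so U is clopen.
  U = {I, J}, X ∖ U = {H} — both open, so U is clopen.
  U = {H, I, J}, X ∖ U = ∅ — both open, so U is clopen.
Nontrivial clopen(s) exist: e.g. {H, J}. So (X, τ) is disconnected.
Compute connected components by grouping points that agree on all clopens:
  component: {H}
  component: {I}
  component: {J}


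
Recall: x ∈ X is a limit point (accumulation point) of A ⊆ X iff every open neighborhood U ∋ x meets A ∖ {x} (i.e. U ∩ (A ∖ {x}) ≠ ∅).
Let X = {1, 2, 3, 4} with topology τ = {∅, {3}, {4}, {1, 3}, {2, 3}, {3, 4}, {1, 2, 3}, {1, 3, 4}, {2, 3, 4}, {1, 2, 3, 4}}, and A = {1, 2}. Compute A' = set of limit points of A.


A' = ∅

For each x ∈ X, list the open sets U ∈ τ with x ∈ U, then check whether U ∩ (A ∖ {x}) ≠ ∅ for every such U.
  x = 1: open {1, 3} ∋ x has {1, 3} ∩ (A ∖ {1}) = ∅, so x is NOT a limit point.
  x = 2: open {2, 3} ∋ x has {2, 3} ∩ (A ∖ {2}) = ∅, so x is NOT a limit point.
  x = 3: open {3} ∋ x has {3} ∩ (A ∖ {3}) = ∅, so x is NOT a limit point.
  x = 4: open {4} ∋ x has {4} ∩ (A ∖ {4}) = ∅, so x is NOT a limit point.
Collecting: A' = ∅.


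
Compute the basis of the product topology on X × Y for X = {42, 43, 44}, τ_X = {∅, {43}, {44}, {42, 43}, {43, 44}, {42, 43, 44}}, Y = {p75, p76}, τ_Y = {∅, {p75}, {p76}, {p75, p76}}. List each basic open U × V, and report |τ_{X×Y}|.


Basis B = {∅ × ∅, {43} × {p75}, {43} × {p76}, {44} × {p75}, {44} × {p76}, {42, 43} × {p75}, {42, 43} × {p76}, {43} × {p75, p76}, {43, 44} × {p75}, {43, 44} × {p76}, {44} × {p75, p76}, {42, 43, 44} × {p75}, {42, 43, 44} × {p76}, {42, 43} × {p75, p76}, {43, 44} × {p75, p76}, {42, 43, 44} × {p75, p76}}; |τ_{X×Y}| = 36.

Enumerate products U × V with U ∈ τ_X, V ∈ τ_Y (deduplicated):
  ∅ × ∅ = {} (∅)
  {43} × {p75} = {(43,p75)}
  {43} × {p76} = {(43,p76)}
  {44} × {p75} = {(44,p75)}
  {44} × {p76} = {(44,p76)}
  {42, 43} × {p75} = {(42,p75), (43,p75)}
  {42, 43} × {p76} = {(42,p76), (43,p76)}
  {43} × {p75, p76} = {(43,p75), (43,p76)}
  {43, 44} × {p75} = {(43,p75), (44,p75)}
  {43, 44} × {p76} = {(43,p76), (44,p76)}
  {44} × {p75, p76} = {(44,p75), (44,p76)}
  {42, 43, 44} × {p75} = {(42,p75), (43,p75), (44,p75)}
  {42, 43, 44} × {p76} = {(42,p76), (43,p76), (44,p76)}
  {42, 43} × {p75, p76} = {(42,p75), (42,p76), (43,p75), (43,p76)}
  {43, 44} × {p75, p76} = {(43,p75), (43,p76), (44,p75), (44,p76)}
  {42, 43, 44} × {p75, p76} = {(42,p75), (42,p76), (43,p75), (43,p76), (44,p75), (44,p76)}
These 16 distinct sets form the basis B.
Close under arbitrary unions to get τ_{X×Y}; counting gives |τ_{X×Y}| = 36.
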